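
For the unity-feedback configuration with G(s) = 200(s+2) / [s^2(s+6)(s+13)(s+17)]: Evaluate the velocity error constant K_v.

K_v = lim_{s→0} s·G(s); with 2 poles at the origin the limit diverges, so K_v = ∞.

infinity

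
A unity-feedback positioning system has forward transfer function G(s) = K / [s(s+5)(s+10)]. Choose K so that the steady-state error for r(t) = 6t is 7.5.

40

G(s) has one factor of s in the denominator, so the system is type 1.
K_v = lim_{s→0} s·G(s) = K / (5·10) = 0.02·K.
e_ss = 6/K_v = 7.5 ⇒ K_v = 0.8 ⇒ K = 0.8/0.02 = 40.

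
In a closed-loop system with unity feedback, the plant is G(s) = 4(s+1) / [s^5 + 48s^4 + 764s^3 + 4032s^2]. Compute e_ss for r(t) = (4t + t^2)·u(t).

2016

Lowest-order denominator term is 4032s^2, so the open loop has 2 poles at the origin → type 2 system. Taking each input component in turn:
  • 4t: tracked with zero error.
  • t^2: e_ss = 2/K_a with K_a=1/1008 → 2016.
Total e_ss = 2016.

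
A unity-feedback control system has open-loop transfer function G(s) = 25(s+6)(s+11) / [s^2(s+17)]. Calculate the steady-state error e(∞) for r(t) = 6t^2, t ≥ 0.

34/275

System type = 2 (two poles at s=0).
K_a = lim_{s→0} s^2·G(s) = 25·6·11 / (17) = 1650/17.
r(t) = 6t^2 gives R(s) = 12/s^3.
e_ss = 12/K_a = 12/(1650/17) = 34/275.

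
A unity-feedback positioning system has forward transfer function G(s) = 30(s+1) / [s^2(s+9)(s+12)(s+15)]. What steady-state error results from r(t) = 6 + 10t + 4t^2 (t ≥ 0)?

System type = 2 (two poles at s=0). Treating each term separately:
  • 6: tracked with zero error.
  • 10t: tracked with zero error.
  • 4t^2: e_ss = 8/K_a with K_a=1/54 → 432.
Total e_ss = 432.

432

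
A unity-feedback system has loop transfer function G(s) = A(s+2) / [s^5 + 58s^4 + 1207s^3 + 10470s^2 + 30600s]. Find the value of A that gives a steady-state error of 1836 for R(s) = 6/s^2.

Lowest-order denominator term is 30600s, so the open loop has 1 pole at the origin → type 1 system.
K_v = lim_{s→0} s·G(s) = A·2 / 30600 = (1/15300)·A.
e_ss = 6/K_v = 1836 ⇒ K_v = 1/306 ⇒ A = (1/306)/(1/15300) = 50.

50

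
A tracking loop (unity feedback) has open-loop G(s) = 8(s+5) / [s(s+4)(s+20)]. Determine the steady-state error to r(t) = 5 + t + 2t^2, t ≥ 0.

The open loop has one pole at the origin → type 1 system. By superposition:
  • 5: tracked with zero error.
  • t: e_ss = 1/K_v with K_v=0.5 → 2.
  • 2t^2: a type-1 system cannot track it, e_ss → ∞.
The unbounded component dominates.

infinity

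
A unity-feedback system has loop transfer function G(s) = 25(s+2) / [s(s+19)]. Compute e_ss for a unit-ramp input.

0.38

System type = 1 (one pole at s=0).
K_v = lim_{s→0} s·G(s) = 25·2 / (19) = 50/19.
e_ss = 1/K_v = 1/(50/19) = 0.38.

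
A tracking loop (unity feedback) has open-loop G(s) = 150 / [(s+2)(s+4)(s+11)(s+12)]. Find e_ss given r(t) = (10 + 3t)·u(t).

infinity

System type = 0 (no poles at s=0). Treating each term separately:
  • 10: e_ss = 10/(1+K_p) with K_p=25/176 → 1760/201.
  • 3t: a type-0 system cannot track it, e_ss → ∞.
The unbounded component dominates.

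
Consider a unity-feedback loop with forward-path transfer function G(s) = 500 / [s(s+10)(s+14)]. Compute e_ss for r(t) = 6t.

The open loop has one pole at the origin → type 1 system.
K_v = lim_{s→0} s·G(s) = 500 / (10·14) = 25/7.
e_ss = 6/K_v = 6/(25/7) = 1.68.

1.68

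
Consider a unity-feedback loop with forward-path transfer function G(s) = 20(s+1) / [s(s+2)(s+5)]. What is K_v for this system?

2

The open loop has one pole at the origin → type 1 system.
K_v = lim_{s→0} s·G(s) = 20·1 / (2·5) = 2.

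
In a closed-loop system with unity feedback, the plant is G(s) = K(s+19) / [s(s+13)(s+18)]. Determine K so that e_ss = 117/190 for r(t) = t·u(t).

20

One free integrator in G(s): this is a type 1 system.
K_v = lim_{s→0} s·G(s) = K·19 / (13·18) = (19/234)·K.
e_ss = 1/K_v = 117/190 ⇒ K_v = 190/117 ⇒ K = (190/117)/(19/234) = 20.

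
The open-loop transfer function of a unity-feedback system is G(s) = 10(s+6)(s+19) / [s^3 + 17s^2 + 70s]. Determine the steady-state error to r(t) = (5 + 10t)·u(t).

35/57

Lowest-order denominator term is 70s, so the open loop has 1 pole at the origin → type 1 system. Treating each term separately:
  • 5: tracked with zero error.
  • 10t: e_ss = 10/K_v with K_v=114/7 → 35/57.
Total e_ss = 35/57.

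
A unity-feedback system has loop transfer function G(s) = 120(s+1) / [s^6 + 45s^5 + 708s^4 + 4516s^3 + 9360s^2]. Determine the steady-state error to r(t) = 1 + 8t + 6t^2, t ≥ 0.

Lowest-order denominator term is 9360s^2, so the open loop has 2 poles at the origin → type 2 system. Taking each input component in turn:
  • 1: tracked with zero error.
  • 8t: tracked with zero error.
  • 6t^2: e_ss = 12/K_a with K_a=1/78 → 936.
Total e_ss = 936.

936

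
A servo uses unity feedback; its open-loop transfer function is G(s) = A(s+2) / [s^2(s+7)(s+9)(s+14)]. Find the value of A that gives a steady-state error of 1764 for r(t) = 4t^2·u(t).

2

Two free integrators in G(s): this is a type 2 system.
K_a = lim_{s→0} s^2·G(s) = A·2 / (7·9·14) = (1/441)·A.
e_ss = 8/K_a = 1764 ⇒ K_a = 2/441 ⇒ A = (2/441)/(1/441) = 2.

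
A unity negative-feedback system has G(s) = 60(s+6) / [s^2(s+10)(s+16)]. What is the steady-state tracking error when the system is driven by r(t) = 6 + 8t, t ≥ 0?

The open loop has two poles at the origin → type 2 system. Taking each input component in turn:
  • 6: tracked with zero error.
  • 8t: tracked with zero error.
Total e_ss = 0.

0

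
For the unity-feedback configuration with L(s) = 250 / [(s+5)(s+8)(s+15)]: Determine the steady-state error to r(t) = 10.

L(s) has no factors of s in the denominator, so the system is type 0.
K_p = lim_{s→0} L(s) = 250 / (5·8·15) = 5/12.
e_ss = 10/(1 + K_p) = 10/(17/12) = 120/17.

120/17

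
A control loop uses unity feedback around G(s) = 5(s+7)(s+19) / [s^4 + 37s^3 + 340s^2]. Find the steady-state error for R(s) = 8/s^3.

Lowest-order denominator term is 340s^2, so the open loop has 2 poles at the origin → type 2 system.
K_a = lim_{s→0} s^2·G(s) = 5·7·19 / 340 = 133/68.
r(t) = 4t^2 gives R(s) = 8/s^3.
e_ss = 8/K_a = 8/(133/68) = 544/133.

544/133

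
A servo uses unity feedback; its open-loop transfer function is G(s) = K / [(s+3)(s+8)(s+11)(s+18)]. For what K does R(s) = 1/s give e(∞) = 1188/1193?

20

No free integrators in G(s): this is a type 0 system.
K_p = lim_{s→0} G(s) = K / (3·8·11·18) = (1/4752)·K.
e_ss = 1/(1 + K_p) = 1188/1193 ⇒ 1 + (1/4752)·K = 1193/1188 ⇒ K = 20.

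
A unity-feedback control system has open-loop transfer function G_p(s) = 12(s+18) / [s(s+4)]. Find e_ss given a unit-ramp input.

1/54

G_p(s) has one factor of s in the denominator, so the system is type 1.
K_v = lim_{s→0} s·G_p(s) = 12·18 / (4) = 54.
e_ss = 1/K_v = 1/54.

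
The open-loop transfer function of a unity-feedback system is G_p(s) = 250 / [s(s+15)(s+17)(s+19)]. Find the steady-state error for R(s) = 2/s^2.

38.76

System type = 1 (one pole at s=0).
K_v = lim_{s→0} s·G_p(s) = 250 / (15·17·19) = 50/969.
e_ss = 2/K_v = 2/(50/969) = 38.76.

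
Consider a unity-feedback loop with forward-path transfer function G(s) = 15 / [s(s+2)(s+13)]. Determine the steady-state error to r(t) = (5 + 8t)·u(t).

208/15

The open loop has one pole at the origin → type 1 system. Taking each input component in turn:
  • 5: tracked with zero error.
  • 8t: e_ss = 8/K_v with K_v=15/26 → 208/15.
Total e_ss = 208/15.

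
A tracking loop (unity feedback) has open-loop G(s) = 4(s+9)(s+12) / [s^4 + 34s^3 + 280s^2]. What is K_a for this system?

Factoring s^2 from the denominator leaves a polynomial with constant term 280, so the system is type 2.
K_a = lim_{s→0} s^2·G(s) = 4·9·12 / 280 = 54/35.

54/35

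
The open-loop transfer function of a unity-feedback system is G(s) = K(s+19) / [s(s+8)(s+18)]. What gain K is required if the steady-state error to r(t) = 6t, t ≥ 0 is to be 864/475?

The open loop has one pole at the origin → type 1 system.
K_v = lim_{s→0} s·G(s) = K·19 / (8·18) = (19/144)·K.
e_ss = 6/K_v = 864/475 ⇒ K_v = 475/144 ⇒ K = (475/144)/(19/144) = 25.

25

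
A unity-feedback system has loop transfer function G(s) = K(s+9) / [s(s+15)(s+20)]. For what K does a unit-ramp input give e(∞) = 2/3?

The open loop has one pole at the origin → type 1 system.
K_v = lim_{s→0} s·G(s) = K·9 / (15·20) = 0.03·K.
e_ss = 1/K_v = 2/3 ⇒ K_v = 1.5 ⇒ K = 1.5/0.03 = 50.

50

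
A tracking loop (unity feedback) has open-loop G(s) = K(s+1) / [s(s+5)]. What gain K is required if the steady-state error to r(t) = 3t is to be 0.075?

G(s) has one factor of s in the denominator, so the system is type 1.
K_v = lim_{s→0} s·G(s) = K·1 / (5) = 0.2·K.
e_ss = 3/K_v = 0.075 ⇒ K_v = 40 ⇒ K = 40/0.2 = 200.

200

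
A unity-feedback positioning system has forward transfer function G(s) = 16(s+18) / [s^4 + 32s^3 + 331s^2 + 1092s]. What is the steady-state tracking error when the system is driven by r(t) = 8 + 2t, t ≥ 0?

91/12

Lowest-order denominator term is 1092s, so the open loop has 1 pole at the origin → type 1 system. Treating each term separately:
  • 8: tracked with zero error.
  • 2t: e_ss = 2/K_v with K_v=24/91 → 91/12.
Total e_ss = 91/12.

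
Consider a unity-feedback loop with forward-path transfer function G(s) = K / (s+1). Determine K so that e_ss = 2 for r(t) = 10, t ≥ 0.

System type = 0 (no poles at s=0).
K_p = lim_{s→0} G(s) = K / (1) = 1·K.
e_ss = 10/(1 + K_p) = 2 ⇒ 1 + 1·K = 5 ⇒ K = 4.

4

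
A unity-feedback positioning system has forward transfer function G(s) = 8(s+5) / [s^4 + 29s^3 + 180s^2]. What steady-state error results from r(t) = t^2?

The denominator has no term below 180s^2 — 2 poles at s=0, type 2.
K_a = lim_{s→0} s^2·G(s) = 8·5 / 180 = 2/9.
r(t) = t^2 gives R(s) = 2/s^3.
e_ss = 2/K_a = 2/(2/9) = 9.

9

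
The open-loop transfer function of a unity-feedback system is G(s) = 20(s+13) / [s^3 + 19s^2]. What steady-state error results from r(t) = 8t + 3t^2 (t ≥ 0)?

Lowest-order denominator term is 19s^2, so the open loop has 2 poles at the origin → type 2 system. Taking each input component in turn:
  • 8t: tracked with zero error.
  • 3t^2: e_ss = 6/K_a with K_a=260/19 → 57/130.
Total e_ss = 57/130.

57/130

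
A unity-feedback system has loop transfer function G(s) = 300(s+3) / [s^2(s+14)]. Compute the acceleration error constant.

450/7

Two free integrators in G(s): this is a type 2 system.
K_a = lim_{s→0} s^2·G(s) = 300·3 / (14) = 450/7.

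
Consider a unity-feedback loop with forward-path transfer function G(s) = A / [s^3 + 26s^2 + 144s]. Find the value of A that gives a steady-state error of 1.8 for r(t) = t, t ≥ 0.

80

Lowest-order denominator term is 144s, so the open loop has 1 pole at the origin → type 1 system.
K_v = lim_{s→0} s·G(s) = A / 144 = (1/144)·A.
e_ss = 1/K_v = 1.8 ⇒ K_v = 5/9 ⇒ A = (5/9)/(1/144) = 80.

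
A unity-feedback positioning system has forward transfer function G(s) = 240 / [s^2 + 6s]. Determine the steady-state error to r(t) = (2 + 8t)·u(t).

The denominator has no term below 6s — 1 pole at s=0, type 1. Taking each input component in turn:
  • 2: tracked with zero error.
  • 8t: e_ss = 8/K_v with K_v=40 → 0.2.
Total e_ss = 0.2.

0.2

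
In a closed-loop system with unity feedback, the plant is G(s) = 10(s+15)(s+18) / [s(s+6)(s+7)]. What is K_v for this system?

System type = 1 (one pole at s=0).
K_v = lim_{s→0} s·G(s) = 10·15·18 / (6·7) = 450/7.

450/7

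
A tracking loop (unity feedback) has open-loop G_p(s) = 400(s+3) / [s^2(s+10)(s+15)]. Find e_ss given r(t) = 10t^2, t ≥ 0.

2.5

System type = 2 (two poles at s=0).
K_a = lim_{s→0} s^2·G_p(s) = 400·3 / (10·15) = 8.
r(t) = 10t^2 gives R(s) = 20/s^3.
e_ss = 20/K_a = 20/8 = 2.5.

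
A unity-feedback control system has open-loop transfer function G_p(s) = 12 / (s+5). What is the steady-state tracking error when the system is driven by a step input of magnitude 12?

The open loop has no poles at the origin → type 0 system.
K_p = lim_{s→0} G_p(s) = 12 / (5) = 2.4.
e_ss = 12/(1 + K_p) = 12/3.4 = 60/17.

60/17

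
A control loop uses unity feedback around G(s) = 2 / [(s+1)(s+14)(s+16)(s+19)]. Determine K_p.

1/2128

G(s) has no factors of s in the denominator, so the system is type 0.
K_p = lim_{s→0} G(s) = 2 / (1·14·16·19) = 1/2128.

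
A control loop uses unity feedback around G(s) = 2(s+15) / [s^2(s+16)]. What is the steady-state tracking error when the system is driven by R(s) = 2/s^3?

Two free integrators in G(s): this is a type 2 system.
K_a = lim_{s→0} s^2·G(s) = 2·15 / (16) = 1.875.
r(t) = t^2 gives R(s) = 2/s^3.
e_ss = 2/K_a = 2/1.875 = 16/15.

16/15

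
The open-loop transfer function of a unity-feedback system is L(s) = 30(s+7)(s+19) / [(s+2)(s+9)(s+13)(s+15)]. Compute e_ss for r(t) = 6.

No free integrators in L(s): this is a type 0 system.
K_p = lim_{s→0} L(s) = 30·7·19 / (2·9·13·15) = 133/117.
e_ss = 6/(1 + K_p) = 6/(250/117) = 2.808.

2.808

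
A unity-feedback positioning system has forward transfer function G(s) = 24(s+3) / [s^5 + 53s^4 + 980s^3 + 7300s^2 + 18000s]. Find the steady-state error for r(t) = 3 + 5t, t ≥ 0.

1250

Factoring s from the denominator leaves a polynomial with constant term 18000, so the system is type 1. Taking each input component in turn:
  • 3: tracked with zero error.
  • 5t: e_ss = 5/K_v with K_v=0.004 → 1250.
Total e_ss = 1250.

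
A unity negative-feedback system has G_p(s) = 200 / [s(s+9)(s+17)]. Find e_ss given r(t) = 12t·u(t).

System type = 1 (one pole at s=0).
K_v = lim_{s→0} s·G_p(s) = 200 / (9·17) = 200/153.
e_ss = 12/K_v = 12/(200/153) = 9.18.

9.18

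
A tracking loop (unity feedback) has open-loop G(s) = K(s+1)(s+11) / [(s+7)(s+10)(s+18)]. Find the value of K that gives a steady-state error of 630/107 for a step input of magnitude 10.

80

No free integrators in G(s): this is a type 0 system.
K_p = lim_{s→0} G(s) = K·1·11 / (7·10·18) = (11/1260)·K.
e_ss = 10/(1 + K_p) = 630/107 ⇒ 1 + (11/1260)·K = 107/63 ⇒ K = 80.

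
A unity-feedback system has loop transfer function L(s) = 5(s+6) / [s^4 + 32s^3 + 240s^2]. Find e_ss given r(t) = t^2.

16

Factoring s^2 from the denominator leaves a polynomial with constant term 240, so the system is type 2.
K_a = lim_{s→0} s^2·L(s) = 5·6 / 240 = 0.125.
r(t) = t^2 gives R(s) = 2/s^3.
e_ss = 2/K_a = 2/0.125 = 16.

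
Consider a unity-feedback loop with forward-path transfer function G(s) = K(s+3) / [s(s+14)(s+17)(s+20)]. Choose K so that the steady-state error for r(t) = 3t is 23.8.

200

The open loop has one pole at the origin → type 1 system.
K_v = lim_{s→0} s·G(s) = K·3 / (14·17·20) = (3/4760)·K.
e_ss = 3/K_v = 23.8 ⇒ K_v = 15/119 ⇒ K = (15/119)/(3/4760) = 200.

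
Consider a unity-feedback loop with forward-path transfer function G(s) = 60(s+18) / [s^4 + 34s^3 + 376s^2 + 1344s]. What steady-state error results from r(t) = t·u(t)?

Lowest-order denominator term is 1344s, so the open loop has 1 pole at the origin → type 1 system.
K_v = lim_{s→0} s·G(s) = 60·18 / 1344 = 45/56.
e_ss = 1/K_v = 1/(45/56) = 56/45.

56/45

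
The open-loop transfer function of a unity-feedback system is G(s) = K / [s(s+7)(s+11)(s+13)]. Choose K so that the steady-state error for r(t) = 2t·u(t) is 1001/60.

120

System type = 1 (one pole at s=0).
K_v = lim_{s→0} s·G(s) = K / (7·11·13) = (1/1001)·K.
e_ss = 2/K_v = 1001/60 ⇒ K_v = 120/1001 ⇒ K = (120/1001)/(1/1001) = 120.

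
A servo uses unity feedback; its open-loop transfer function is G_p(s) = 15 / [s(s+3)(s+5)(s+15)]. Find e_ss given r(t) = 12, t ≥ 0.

0

G_p(s) has one factor of s in the denominator, so the system is type 1.
K_p = ∞ for a type-1 system; e_ss to a step is zero.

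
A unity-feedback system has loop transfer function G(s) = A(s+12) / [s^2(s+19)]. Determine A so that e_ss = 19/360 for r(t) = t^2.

G(s) has two factors of s in the denominator, so the system is type 2.
K_a = lim_{s→0} s^2·G(s) = A·12 / (19) = (12/19)·A.
e_ss = 2/K_a = 19/360 ⇒ K_a = 720/19 ⇒ A = (720/19)/(12/19) = 60.

60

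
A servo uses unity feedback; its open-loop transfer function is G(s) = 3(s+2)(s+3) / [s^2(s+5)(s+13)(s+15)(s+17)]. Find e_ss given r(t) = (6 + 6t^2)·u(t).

Two free integrators in G(s): this is a type 2 system. By superposition:
  • 6: tracked with zero error.
  • 6t^2: e_ss = 12/K_a with K_a=6/5525 → 11050.
Total e_ss = 11050.

11050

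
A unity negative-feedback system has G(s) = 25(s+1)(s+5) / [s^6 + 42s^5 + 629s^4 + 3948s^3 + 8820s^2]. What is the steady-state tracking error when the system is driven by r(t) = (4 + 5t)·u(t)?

0

The denominator has no term below 8820s^2 — 2 poles at s=0, type 2. Taking each input component in turn:
  • 4: tracked with zero error.
  • 5t: tracked with zero error.
Total e_ss = 0.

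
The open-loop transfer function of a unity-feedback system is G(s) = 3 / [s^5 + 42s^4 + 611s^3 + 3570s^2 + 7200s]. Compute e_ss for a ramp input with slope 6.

Lowest-order denominator term is 7200s, so the open loop has 1 pole at the origin → type 1 system.
K_v = lim_{s→0} s·G(s) = 3 / 7200 = 1/2400.
e_ss = 6/K_v = 6/(1/2400) = 14400.

14400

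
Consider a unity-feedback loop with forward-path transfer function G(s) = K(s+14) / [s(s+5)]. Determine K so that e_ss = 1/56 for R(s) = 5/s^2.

100

System type = 1 (one pole at s=0).
K_v = lim_{s→0} s·G(s) = K·14 / (5) = 2.8·K.
e_ss = 5/K_v = 1/56 ⇒ K_v = 280 ⇒ K = 280/2.8 = 100.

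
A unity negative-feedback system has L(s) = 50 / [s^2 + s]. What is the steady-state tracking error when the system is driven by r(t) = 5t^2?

infinity

Lowest-order denominator term is s, so the open loop has 1 pole at the origin → type 1 system.
For a type-1 system K_a = 0, so e_ss to a parabolic input is unbounded.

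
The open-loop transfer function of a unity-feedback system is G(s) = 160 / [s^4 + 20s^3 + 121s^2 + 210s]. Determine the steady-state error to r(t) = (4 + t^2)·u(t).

infinity

The denominator has no term below 210s — 1 pole at s=0, type 1. Treating each term separately:
  • 4: tracked with zero error.
  • t^2: a type-1 system cannot track it, e_ss → ∞.
The unbounded component dominates.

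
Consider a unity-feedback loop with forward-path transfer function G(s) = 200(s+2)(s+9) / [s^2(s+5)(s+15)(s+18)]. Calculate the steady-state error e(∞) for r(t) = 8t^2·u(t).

The open loop has two poles at the origin → type 2 system.
K_a = lim_{s→0} s^2·G(s) = 200·2·9 / (5·15·18) = 8/3.
r(t) = 8t^2 gives R(s) = 16/s^3.
e_ss = 16/K_a = 16/(8/3) = 6.

6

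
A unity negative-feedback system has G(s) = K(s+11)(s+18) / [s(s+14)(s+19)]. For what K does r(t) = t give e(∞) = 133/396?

System type = 1 (one pole at s=0).
K_v = lim_{s→0} s·G(s) = K·11·18 / (14·19) = (99/133)·K.
e_ss = 1/K_v = 133/396 ⇒ K_v = 396/133 ⇒ K = (396/133)/(99/133) = 4.

4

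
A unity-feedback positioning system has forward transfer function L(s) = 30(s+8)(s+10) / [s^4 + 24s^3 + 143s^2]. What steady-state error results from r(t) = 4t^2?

Lowest-order denominator term is 143s^2, so the open loop has 2 poles at the origin → type 2 system.
K_a = lim_{s→0} s^2·L(s) = 30·8·10 / 143 = 2400/143.
r(t) = 4t^2 gives R(s) = 8/s^3.
e_ss = 8/K_a = 8/(2400/143) = 143/300.

143/300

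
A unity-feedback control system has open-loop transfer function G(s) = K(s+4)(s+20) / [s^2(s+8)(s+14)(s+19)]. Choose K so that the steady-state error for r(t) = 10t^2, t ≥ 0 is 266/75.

G(s) has two factors of s in the denominator, so the system is type 2.
K_a = lim_{s→0} s^2·G(s) = K·4·20 / (8·14·19) = (5/133)·K.
e_ss = 20/K_a = 266/75 ⇒ K_a = 750/133 ⇒ K = (750/133)/(5/133) = 150.

150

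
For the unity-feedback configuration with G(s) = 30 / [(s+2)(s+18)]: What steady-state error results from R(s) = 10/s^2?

The open loop has no poles at the origin → type 0 system.
For a type-0 system K_v = 0, so e_ss to a ramp input is unbounded.

infinity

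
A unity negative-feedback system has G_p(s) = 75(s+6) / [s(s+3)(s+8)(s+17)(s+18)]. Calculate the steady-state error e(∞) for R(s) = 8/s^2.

System type = 1 (one pole at s=0).
K_v = lim_{s→0} s·G_p(s) = 75·6 / (3·8·17·18) = 25/408.
e_ss = 8/K_v = 8/(25/408) = 130.56.

130.56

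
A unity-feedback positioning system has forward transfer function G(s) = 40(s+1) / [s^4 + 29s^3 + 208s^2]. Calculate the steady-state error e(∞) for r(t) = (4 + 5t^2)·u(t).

52

Lowest-order denominator term is 208s^2, so the open loop has 2 poles at the origin → type 2 system. Taking each input component in turn:
  • 4: tracked with zero error.
  • 5t^2: e_ss = 10/K_a with K_a=5/26 → 52.
Total e_ss = 52.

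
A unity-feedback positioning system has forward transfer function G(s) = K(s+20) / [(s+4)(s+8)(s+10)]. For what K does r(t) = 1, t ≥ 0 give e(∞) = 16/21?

G(s) has no factors of s in the denominator, so the system is type 0.
K_p = lim_{s→0} G(s) = K·20 / (4·8·10) = 0.0625·K.
e_ss = 1/(1 + K_p) = 16/21 ⇒ 1 + 0.0625·K = 1.3125 ⇒ K = 5.

5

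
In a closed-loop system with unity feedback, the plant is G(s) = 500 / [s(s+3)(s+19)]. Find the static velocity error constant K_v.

500/57

One free integrator in G(s): this is a type 1 system.
K_v = lim_{s→0} s·G(s) = 500 / (3·19) = 500/57.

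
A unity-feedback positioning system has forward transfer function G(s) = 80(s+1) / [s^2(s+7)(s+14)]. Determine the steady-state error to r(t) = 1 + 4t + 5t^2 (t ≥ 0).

12.25

System type = 2 (two poles at s=0). Taking each input component in turn:
  • 1: tracked with zero error.
  • 4t: tracked with zero error.
  • 5t^2: e_ss = 10/K_a with K_a=40/49 → 12.25.
Total e_ss = 12.25.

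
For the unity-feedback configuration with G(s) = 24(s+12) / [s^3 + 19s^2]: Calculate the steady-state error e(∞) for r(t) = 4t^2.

19/36

The denominator has no term below 19s^2 — 2 poles at s=0, type 2.
K_a = lim_{s→0} s^2·G(s) = 24·12 / 19 = 288/19.
r(t) = 4t^2 gives R(s) = 8/s^3.
e_ss = 8/K_a = 8/(288/19) = 19/36.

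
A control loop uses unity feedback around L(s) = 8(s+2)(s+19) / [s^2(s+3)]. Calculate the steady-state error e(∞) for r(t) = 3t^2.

9/152

The open loop has two poles at the origin → type 2 system.
K_a = lim_{s→0} s^2·L(s) = 8·2·19 / (3) = 304/3.
r(t) = 3t^2 gives R(s) = 6/s^3.
e_ss = 6/K_a = 6/(304/3) = 9/152.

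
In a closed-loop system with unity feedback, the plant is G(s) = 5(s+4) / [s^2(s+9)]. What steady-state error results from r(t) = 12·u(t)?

0

Two free integrators in G(s): this is a type 2 system.
K_p = ∞ for a type-2 system; e_ss to a step is zero.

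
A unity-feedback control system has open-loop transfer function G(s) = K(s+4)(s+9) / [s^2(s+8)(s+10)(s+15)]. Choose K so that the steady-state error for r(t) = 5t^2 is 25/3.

The open loop has two poles at the origin → type 2 system.
K_a = lim_{s→0} s^2·G(s) = K·4·9 / (8·10·15) = 0.03·K.
e_ss = 10/K_a = 25/3 ⇒ K_a = 1.2 ⇒ K = 1.2/0.03 = 40.

40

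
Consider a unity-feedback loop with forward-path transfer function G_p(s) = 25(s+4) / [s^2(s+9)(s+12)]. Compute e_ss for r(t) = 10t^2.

System type = 2 (two poles at s=0).
K_a = lim_{s→0} s^2·G_p(s) = 25·4 / (9·12) = 25/27.
r(t) = 10t^2 gives R(s) = 20/s^3.
e_ss = 20/K_a = 20/(25/27) = 21.6.

21.6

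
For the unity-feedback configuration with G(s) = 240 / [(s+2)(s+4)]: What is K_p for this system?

30

System type = 0 (no poles at s=0).
K_p = lim_{s→0} G(s) = 240 / (2·4) = 30.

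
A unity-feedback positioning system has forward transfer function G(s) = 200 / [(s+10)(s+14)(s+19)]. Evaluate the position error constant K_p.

10/133

G(s) has no factors of s in the denominator, so the system is type 0.
K_p = lim_{s→0} G(s) = 200 / (10·14·19) = 10/133.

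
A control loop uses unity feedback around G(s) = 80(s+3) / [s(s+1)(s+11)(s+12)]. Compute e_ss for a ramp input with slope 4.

2.2

G(s) has one factor of s in the denominator, so the system is type 1.
K_v = lim_{s→0} s·G(s) = 80·3 / (1·11·12) = 20/11.
e_ss = 4/K_v = 4/(20/11) = 2.2.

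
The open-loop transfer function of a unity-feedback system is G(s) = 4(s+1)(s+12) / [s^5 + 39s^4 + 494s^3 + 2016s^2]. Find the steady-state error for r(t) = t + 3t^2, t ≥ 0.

252

Factoring s^2 from the denominator leaves a polynomial with constant term 2016, so the system is type 2. Treating each term separately:
  • t: tracked with zero error.
  • 3t^2: e_ss = 6/K_a with K_a=1/42 → 252.
Total e_ss = 252.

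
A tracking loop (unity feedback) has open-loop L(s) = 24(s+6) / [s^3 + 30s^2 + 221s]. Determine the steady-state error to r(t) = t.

The denominator has no term below 221s — 1 pole at s=0, type 1.
K_v = lim_{s→0} s·L(s) = 24·6 / 221 = 144/221.
e_ss = 1/K_v = 1/(144/221) = 221/144.

221/144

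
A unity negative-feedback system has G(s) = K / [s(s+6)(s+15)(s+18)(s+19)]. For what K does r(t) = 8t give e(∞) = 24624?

System type = 1 (one pole at s=0).
K_v = lim_{s→0} s·G(s) = K / (6·15·18·19) = (1/30780)·K.
e_ss = 8/K_v = 24624 ⇒ K_v = 1/3078 ⇒ K = (1/3078)/(1/30780) = 10.

10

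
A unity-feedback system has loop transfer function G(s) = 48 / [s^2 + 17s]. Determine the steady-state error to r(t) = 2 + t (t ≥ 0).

Lowest-order denominator term is 17s, so the open loop has 1 pole at the origin → type 1 system. By superposition:
  • 2: tracked with zero error.
  • t: e_ss = 1/K_v with K_v=48/17 → 17/48.
Total e_ss = 17/48.

17/48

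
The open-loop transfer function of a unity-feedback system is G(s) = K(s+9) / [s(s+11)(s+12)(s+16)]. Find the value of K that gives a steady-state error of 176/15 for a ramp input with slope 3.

60

One free integrator in G(s): this is a type 1 system.
K_v = lim_{s→0} s·G(s) = K·9 / (11·12·16) = (3/704)·K.
e_ss = 3/K_v = 176/15 ⇒ K_v = 45/176 ⇒ K = (45/176)/(3/704) = 60.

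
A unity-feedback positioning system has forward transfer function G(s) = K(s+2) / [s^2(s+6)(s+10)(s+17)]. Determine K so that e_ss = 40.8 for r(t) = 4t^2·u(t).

Two free integrators in G(s): this is a type 2 system.
K_a = lim_{s→0} s^2·G(s) = K·2 / (6·10·17) = (1/510)·K.
e_ss = 8/K_a = 40.8 ⇒ K_a = 10/51 ⇒ K = (10/51)/(1/510) = 100.

100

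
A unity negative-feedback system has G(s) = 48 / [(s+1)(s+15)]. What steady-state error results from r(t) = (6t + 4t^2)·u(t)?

infinity

G(s) has no factors of s in the denominator, so the system is type 0. Taking each input component in turn:
  • 6t: a type-0 system cannot track it, e_ss → ∞.
  • 4t^2: a type-0 system cannot track it, e_ss → ∞.
The unbounded component dominates.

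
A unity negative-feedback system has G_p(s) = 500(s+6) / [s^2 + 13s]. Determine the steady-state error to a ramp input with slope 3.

Lowest-order denominator term is 13s, so the open loop has 1 pole at the origin → type 1 system.
K_v = lim_{s→0} s·G_p(s) = 500·6 / 13 = 3000/13.
e_ss = 3/K_v = 3/(3000/13) = 0.013.

0.013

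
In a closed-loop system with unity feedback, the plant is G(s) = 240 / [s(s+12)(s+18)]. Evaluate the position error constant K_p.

infinity

K_p = lim_{s→0} G(s); with 1 pole at the origin the limit diverges, so K_p = ∞.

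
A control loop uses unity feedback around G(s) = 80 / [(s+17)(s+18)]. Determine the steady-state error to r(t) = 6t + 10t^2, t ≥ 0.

The open loop has no poles at the origin → type 0 system. By superposition:
  • 6t: a type-0 system cannot track it, e_ss → ∞.
  • 10t^2: a type-0 system cannot track it, e_ss → ∞.
The unbounded component dominates.

infinity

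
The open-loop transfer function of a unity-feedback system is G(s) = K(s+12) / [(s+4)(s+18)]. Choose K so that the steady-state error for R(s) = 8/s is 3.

10

No free integrators in G(s): this is a type 0 system.
K_p = lim_{s→0} G(s) = K·12 / (4·18) = (1/6)·K.
e_ss = 8/(1 + K_p) = 3 ⇒ 1 + (1/6)·K = 8/3 ⇒ K = 10.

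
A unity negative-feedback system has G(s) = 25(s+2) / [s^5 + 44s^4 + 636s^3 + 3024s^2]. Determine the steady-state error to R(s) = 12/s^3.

The denominator has no term below 3024s^2 — 2 poles at s=0, type 2.
K_a = lim_{s→0} s^2·G(s) = 25·2 / 3024 = 25/1512.
r(t) = 6t^2 gives R(s) = 12/s^3.
e_ss = 12/K_a = 12/(25/1512) = 725.76.

725.76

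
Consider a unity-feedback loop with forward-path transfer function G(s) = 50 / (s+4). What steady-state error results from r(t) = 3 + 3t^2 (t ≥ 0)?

G(s) has no factors of s in the denominator, so the system is type 0. Taking each input component in turn:
  • 3: e_ss = 3/(1+K_p) with K_p=12.5 → 2/9.
  • 3t^2: a type-0 system cannot track it, e_ss → ∞.
The unbounded component dominates.

infinity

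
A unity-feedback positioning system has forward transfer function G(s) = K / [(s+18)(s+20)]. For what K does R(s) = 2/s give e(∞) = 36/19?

20

No free integrators in G(s): this is a type 0 system.
K_p = lim_{s→0} G(s) = K / (18·20) = (1/360)·K.
e_ss = 2/(1 + K_p) = 36/19 ⇒ 1 + (1/360)·K = 19/18 ⇒ K = 20.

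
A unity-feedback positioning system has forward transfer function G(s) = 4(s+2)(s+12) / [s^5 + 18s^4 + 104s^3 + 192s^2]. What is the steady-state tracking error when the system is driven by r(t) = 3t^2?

Factoring s^2 from the denominator leaves a polynomial with constant term 192, so the system is type 2.
K_a = lim_{s→0} s^2·G(s) = 4·2·12 / 192 = 0.5.
r(t) = 3t^2 gives R(s) = 6/s^3.
e_ss = 6/K_a = 6/0.5 = 12.

12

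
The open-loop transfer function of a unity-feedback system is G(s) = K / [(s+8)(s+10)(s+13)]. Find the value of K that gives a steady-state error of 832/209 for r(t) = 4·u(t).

No free integrators in G(s): this is a type 0 system.
K_p = lim_{s→0} G(s) = K / (8·10·13) = (1/1040)·K.
e_ss = 4/(1 + K_p) = 832/209 ⇒ 1 + (1/1040)·K = 209/208 ⇒ K = 5.

5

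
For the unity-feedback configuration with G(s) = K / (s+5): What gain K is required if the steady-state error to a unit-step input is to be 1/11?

50

No free integrators in G(s): this is a type 0 system.
K_p = lim_{s→0} G(s) = K / (5) = 0.2·K.
e_ss = 1/(1 + K_p) = 1/11 ⇒ 1 + 0.2·K = 11 ⇒ K = 50.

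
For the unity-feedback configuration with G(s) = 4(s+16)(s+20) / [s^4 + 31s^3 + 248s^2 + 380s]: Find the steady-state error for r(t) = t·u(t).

Factoring s from the denominator leaves a polynomial with constant term 380, so the system is type 1.
K_v = lim_{s→0} s·G(s) = 4·16·20 / 380 = 64/19.
e_ss = 1/K_v = 1/(64/19) = 19/64.

19/64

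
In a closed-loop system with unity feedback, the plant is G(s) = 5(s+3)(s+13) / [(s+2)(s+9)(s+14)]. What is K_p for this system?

65/84

G(s) has no factors of s in the denominator, so the system is type 0.
K_p = lim_{s→0} G(s) = 5·3·13 / (2·9·14) = 65/84.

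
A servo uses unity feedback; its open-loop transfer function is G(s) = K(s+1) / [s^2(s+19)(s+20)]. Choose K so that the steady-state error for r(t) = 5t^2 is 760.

G(s) has two factors of s in the denominator, so the system is type 2.
K_a = lim_{s→0} s^2·G(s) = K·1 / (19·20) = (1/380)·K.
e_ss = 10/K_a = 760 ⇒ K_a = 1/76 ⇒ K = (1/76)/(1/380) = 5.

5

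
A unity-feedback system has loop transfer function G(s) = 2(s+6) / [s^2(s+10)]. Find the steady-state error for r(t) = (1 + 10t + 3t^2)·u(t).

5

Two free integrators in G(s): this is a type 2 system. Taking each input component in turn:
  • 1: tracked with zero error.
  • 10t: tracked with zero error.
  • 3t^2: e_ss = 6/K_a with K_a=1.2 → 5.
Total e_ss = 5.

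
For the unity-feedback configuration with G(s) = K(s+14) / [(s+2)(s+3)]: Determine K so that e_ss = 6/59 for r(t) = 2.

No free integrators in G(s): this is a type 0 system.
K_p = lim_{s→0} G(s) = K·14 / (2·3) = (7/3)·K.
e_ss = 2/(1 + K_p) = 6/59 ⇒ 1 + (7/3)·K = 59/3 ⇒ K = 8.

8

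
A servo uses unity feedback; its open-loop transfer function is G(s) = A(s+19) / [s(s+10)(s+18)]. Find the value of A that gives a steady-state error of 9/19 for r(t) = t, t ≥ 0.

20

G(s) has one factor of s in the denominator, so the system is type 1.
K_v = lim_{s→0} s·G(s) = A·19 / (10·18) = (19/180)·A.
e_ss = 1/K_v = 9/19 ⇒ K_v = 19/9 ⇒ A = (19/9)/(19/180) = 20.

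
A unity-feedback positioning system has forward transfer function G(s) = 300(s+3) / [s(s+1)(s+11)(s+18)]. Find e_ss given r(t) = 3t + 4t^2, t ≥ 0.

One free integrator in G(s): this is a type 1 system. Treating each term separately:
  • 3t: e_ss = 3/K_v with K_v=50/11 → 0.66.
  • 4t^2: a type-1 system cannot track it, e_ss → ∞.
The unbounded component dominates.

infinity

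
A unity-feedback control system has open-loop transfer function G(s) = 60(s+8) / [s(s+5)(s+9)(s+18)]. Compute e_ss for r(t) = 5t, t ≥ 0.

8.4375

G(s) has one factor of s in the denominator, so the system is type 1.
K_v = lim_{s→0} s·G(s) = 60·8 / (5·9·18) = 16/27.
e_ss = 5/K_v = 5/(16/27) = 8.4375.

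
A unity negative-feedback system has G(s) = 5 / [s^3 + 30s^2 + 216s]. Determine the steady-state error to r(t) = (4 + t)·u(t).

Factoring s from the denominator leaves a polynomial with constant term 216, so the system is type 1. Taking each input component in turn:
  • 4: tracked with zero error.
  • t: e_ss = 1/K_v with K_v=5/216 → 43.2.
Total e_ss = 43.2.

43.2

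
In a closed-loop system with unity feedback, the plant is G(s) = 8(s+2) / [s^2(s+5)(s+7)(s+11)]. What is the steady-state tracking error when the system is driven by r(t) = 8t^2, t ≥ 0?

385

The open loop has two poles at the origin → type 2 system.
K_a = lim_{s→0} s^2·G(s) = 8·2 / (5·7·11) = 16/385.
r(t) = 8t^2 gives R(s) = 16/s^3.
e_ss = 16/K_a = 16/(16/385) = 385.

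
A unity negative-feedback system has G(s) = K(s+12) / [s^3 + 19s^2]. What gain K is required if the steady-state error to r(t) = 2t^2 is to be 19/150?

Factoring s^2 from the denominator leaves a polynomial with constant term 19, so the system is type 2.
K_a = lim_{s→0} s^2·G(s) = K·12 / 19 = (12/19)·K.
e_ss = 4/K_a = 19/150 ⇒ K_a = 600/19 ⇒ K = (600/19)/(12/19) = 50.

50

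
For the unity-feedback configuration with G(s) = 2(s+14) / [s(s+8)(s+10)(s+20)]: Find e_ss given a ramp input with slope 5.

2000/7

The open loop has one pole at the origin → type 1 system.
K_v = lim_{s→0} s·G(s) = 2·14 / (8·10·20) = 0.0175.
e_ss = 5/K_v = 5/0.0175 = 2000/7.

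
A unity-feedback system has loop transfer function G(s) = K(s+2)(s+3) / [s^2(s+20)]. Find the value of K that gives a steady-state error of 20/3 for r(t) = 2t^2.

2

The open loop has two poles at the origin → type 2 system.
K_a = lim_{s→0} s^2·G(s) = K·2·3 / (20) = 0.3·K.
e_ss = 4/K_a = 20/3 ⇒ K_a = 0.6 ⇒ K = 0.6/0.3 = 2.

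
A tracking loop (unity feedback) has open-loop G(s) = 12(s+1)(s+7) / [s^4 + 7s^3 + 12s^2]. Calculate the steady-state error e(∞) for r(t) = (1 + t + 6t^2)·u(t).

12/7

Factoring s^2 from the denominator leaves a polynomial with constant term 12, so the system is type 2. Taking each input component in turn:
  • 1: tracked with zero error.
  • t: tracked with zero error.
  • 6t^2: e_ss = 12/K_a with K_a=7 → 12/7.
Total e_ss = 12/7.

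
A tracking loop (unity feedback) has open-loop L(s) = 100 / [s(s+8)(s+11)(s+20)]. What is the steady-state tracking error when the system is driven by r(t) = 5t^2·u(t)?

infinity

L(s) has one factor of s in the denominator, so the system is type 1.
K_a = lim_{s→0} s^2·L(s) = 0; the steady-state error to this parabolic input grows without bound.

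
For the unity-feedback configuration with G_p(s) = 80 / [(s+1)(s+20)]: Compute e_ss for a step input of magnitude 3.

0.6

The open loop has no poles at the origin → type 0 system.
K_p = lim_{s→0} G_p(s) = 80 / (1·20) = 4.
e_ss = 3/(1 + K_p) = 3/5 = 0.6.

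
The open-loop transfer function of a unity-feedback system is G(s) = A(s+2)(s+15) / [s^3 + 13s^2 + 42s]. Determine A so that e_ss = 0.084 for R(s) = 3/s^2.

50

Lowest-order denominator term is 42s, so the open loop has 1 pole at the origin → type 1 system.
K_v = lim_{s→0} s·G(s) = A·2·15 / 42 = (5/7)·A.
e_ss = 3/K_v = 0.084 ⇒ K_v = 250/7 ⇒ A = (250/7)/(5/7) = 50.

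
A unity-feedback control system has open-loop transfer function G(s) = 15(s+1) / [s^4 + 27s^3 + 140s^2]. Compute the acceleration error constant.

3/28

Lowest-order denominator term is 140s^2, so the open loop has 2 poles at the origin → type 2 system.
K_a = lim_{s→0} s^2·G(s) = 15·1 / 140 = 3/28.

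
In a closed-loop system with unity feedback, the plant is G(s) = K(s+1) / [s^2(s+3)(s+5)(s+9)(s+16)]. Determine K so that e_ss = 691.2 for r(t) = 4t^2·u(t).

System type = 2 (two poles at s=0).
K_a = lim_{s→0} s^2·G(s) = K·1 / (3·5·9·16) = (1/2160)·K.
e_ss = 8/K_a = 691.2 ⇒ K_a = 5/432 ⇒ K = (5/432)/(1/2160) = 25.

25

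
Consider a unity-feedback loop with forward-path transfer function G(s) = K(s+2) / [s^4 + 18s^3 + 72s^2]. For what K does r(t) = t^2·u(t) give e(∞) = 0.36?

The denominator has no term below 72s^2 — 2 poles at s=0, type 2.
K_a = lim_{s→0} s^2·G(s) = K·2 / 72 = (1/36)·K.
e_ss = 2/K_a = 0.36 ⇒ K_a = 50/9 ⇒ K = (50/9)/(1/36) = 200.

200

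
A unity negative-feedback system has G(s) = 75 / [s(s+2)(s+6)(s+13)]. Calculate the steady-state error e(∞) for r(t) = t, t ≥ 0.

One free integrator in G(s): this is a type 1 system.
K_v = lim_{s→0} s·G(s) = 75 / (2·6·13) = 25/52.
e_ss = 1/K_v = 1/(25/52) = 2.08.

2.08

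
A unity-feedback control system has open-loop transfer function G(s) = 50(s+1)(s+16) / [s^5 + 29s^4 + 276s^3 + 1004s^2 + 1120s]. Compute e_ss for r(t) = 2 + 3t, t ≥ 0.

4.2

Lowest-order denominator term is 1120s, so the open loop has 1 pole at the origin → type 1 system. Treating each term separately:
  • 2: tracked with zero error.
  • 3t: e_ss = 3/K_v with K_v=5/7 → 4.2.
Total e_ss = 4.2.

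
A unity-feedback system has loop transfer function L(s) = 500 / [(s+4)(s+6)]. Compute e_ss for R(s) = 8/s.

48/131

No free integrators in L(s): this is a type 0 system.
K_p = lim_{s→0} L(s) = 500 / (4·6) = 125/6.
e_ss = 8/(1 + K_p) = 8/(131/6) = 48/131.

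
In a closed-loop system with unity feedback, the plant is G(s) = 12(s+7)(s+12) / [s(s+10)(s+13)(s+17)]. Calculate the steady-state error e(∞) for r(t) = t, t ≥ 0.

1105/504

The open loop has one pole at the origin → type 1 system.
K_v = lim_{s→0} s·G(s) = 12·7·12 / (10·13·17) = 504/1105.
e_ss = 1/K_v = 1/(504/1105) = 1105/504.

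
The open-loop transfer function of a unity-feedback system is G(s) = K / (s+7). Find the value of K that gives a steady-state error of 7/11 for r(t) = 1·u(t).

The open loop has no poles at the origin → type 0 system.
K_p = lim_{s→0} G(s) = K / (7) = (1/7)·K.
e_ss = 1/(1 + K_p) = 7/11 ⇒ 1 + (1/7)·K = 11/7 ⇒ K = 4.

4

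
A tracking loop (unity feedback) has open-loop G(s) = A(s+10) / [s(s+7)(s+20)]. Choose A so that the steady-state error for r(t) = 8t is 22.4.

The open loop has one pole at the origin → type 1 system.
K_v = lim_{s→0} s·G(s) = A·10 / (7·20) = (1/14)·A.
e_ss = 8/K_v = 22.4 ⇒ K_v = 5/14 ⇒ A = (5/14)/(1/14) = 5.

5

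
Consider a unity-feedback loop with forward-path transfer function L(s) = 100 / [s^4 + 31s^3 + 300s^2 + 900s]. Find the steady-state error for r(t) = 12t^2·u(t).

infinity

Factoring s from the denominator leaves a polynomial with constant term 900, so the system is type 1.
K_a = lim_{s→0} s^2·L(s) = 0; the steady-state error to this parabolic input grows without bound.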